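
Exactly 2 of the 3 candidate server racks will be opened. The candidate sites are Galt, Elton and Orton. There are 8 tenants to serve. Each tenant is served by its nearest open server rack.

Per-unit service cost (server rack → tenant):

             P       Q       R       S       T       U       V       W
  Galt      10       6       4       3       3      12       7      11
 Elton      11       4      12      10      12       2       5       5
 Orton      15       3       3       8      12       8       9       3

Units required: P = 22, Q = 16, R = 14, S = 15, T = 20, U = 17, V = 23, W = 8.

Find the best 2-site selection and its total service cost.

With exactly 2 open, each tenant uses its cheapest among the chosen.
{Galt, Elton}: P→Galt 10·22=220, Q→Elton 4·16=64, R→Galt 4·14=56, S→Galt 3·15=45, T→Galt 3·20=60, U→Elton 2·17=34, V→Elton 5·23=115, W→Elton 5·8=40. Service cost 634.
{Galt, Orton}: service cost 736
{Elton, Orton}: service cost 865
Among all 3 size-2 choices, {Galt, Elton} is lowest.

Choose Galt and Elton; total service cost 634.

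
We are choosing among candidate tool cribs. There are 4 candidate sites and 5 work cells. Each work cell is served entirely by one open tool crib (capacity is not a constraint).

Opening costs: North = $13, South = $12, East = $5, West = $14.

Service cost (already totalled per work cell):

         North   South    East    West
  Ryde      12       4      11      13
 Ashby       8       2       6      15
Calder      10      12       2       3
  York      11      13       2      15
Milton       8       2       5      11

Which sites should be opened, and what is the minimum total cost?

Open South and East; minimum total cost 29.

For any fixed open set, each work cell goes to its cheapest open site; total = fixed + service.
{South, East}: Ryde→South 4, Ashby→South 2, Calder→East 2, York→East 2, Milton→South 2. Service 12; fixed 17; total 29.
{East}: service 26 + fixed 5 = 31
{North, South, East}: Ryde→South 4, Ashby→South 2, Calder→East 2, York→East 2, Milton→South 2. Service 12; fixed 30; total 42.
{North, South, East, West}: service 12 + fixed 44 = 56
(All 15 nonempty subsets were checked; South and East is lowest.)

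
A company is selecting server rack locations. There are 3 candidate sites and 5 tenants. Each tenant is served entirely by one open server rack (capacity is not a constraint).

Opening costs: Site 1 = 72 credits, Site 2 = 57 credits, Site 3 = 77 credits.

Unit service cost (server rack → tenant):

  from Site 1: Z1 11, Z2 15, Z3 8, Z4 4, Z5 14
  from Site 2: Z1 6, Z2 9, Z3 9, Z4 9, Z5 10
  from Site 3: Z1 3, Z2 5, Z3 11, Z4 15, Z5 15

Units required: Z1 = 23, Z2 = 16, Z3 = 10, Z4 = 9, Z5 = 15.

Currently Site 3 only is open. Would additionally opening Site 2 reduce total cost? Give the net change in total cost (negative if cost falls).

Current service cost with {Site 3}: 619.
Adding Site 2: each tenant re-picks its cheapest; new service cost 470, saving 149.
Extra fixed cost: 57. Net change = 57 − 149 = -92.
(Totals: 696 → 604.)

Yes — net change −92 (cost falls by 92).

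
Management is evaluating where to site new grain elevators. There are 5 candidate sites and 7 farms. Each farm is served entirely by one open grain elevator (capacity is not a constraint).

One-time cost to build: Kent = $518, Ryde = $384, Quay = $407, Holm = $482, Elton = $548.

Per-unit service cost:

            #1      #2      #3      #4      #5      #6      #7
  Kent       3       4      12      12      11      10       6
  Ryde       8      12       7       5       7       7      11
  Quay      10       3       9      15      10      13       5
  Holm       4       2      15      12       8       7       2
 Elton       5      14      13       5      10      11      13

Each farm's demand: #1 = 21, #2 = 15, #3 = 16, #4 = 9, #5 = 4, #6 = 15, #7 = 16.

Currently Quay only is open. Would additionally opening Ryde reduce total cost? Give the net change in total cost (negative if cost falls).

No — net change +118 (cost rises by 118).

Current service cost with {Quay}: 849.
Adding Ryde: each farm re-picks its cheapest; new service cost 583, saving 266.
Extra fixed cost: 384. Net change = 384 − 266 = 118.
(Totals: 1256 → 1374.)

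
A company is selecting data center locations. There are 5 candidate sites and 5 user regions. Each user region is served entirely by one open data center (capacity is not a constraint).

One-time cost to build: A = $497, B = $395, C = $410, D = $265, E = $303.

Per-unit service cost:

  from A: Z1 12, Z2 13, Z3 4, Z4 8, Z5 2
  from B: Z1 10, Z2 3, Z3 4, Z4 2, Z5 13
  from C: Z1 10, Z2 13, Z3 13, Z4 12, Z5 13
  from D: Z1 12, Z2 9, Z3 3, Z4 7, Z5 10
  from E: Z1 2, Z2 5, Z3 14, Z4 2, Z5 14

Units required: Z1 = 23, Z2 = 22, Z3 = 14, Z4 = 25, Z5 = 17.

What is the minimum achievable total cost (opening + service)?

Minimum total cost: 943

For any fixed open set, each user region goes to its cheapest open site; total = fixed + service.
{E}: Z1→E 2·23=46, Z2→E 5·22=110, Z3→E 14·14=196, Z4→E 2·25=50, Z5→E 14·17=238. Service 640; fixed 303; total 943.
{D, E}: service 418 + fixed 568 = 986
{B}: service 623 + fixed 395 = 1018
{A, B, C, D, E}: service 238 + fixed 1870 = 2108
No other subset beats 943.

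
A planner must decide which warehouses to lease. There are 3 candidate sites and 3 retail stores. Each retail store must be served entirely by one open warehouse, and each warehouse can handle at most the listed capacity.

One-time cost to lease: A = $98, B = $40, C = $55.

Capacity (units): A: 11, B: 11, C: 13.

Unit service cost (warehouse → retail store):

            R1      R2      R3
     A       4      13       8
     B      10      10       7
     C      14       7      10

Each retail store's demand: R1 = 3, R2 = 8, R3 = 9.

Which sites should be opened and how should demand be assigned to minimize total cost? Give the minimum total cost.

Open {B, C}: R1→C 14·3=42, R2→C 7·8=56, R3→B 7·9=63.
Loads: B carries 9/11, C carries 11/13. Service 161; fixed 95; total 256.
Next best feasible plan costs 295.

Minimum total cost: 256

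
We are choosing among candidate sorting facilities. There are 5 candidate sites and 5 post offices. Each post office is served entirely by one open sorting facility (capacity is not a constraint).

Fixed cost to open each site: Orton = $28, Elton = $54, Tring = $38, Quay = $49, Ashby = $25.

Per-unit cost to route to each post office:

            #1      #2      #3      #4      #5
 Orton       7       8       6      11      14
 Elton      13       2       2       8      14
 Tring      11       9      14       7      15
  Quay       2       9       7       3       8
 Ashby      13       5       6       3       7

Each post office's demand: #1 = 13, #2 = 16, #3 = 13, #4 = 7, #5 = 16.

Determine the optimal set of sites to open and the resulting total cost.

Open Elton and Quay; minimum total cost 336.

For any fixed open set, each post office goes to its cheapest open site; total = fixed + service.
{Elton, Quay}: #1→Quay 2·13=26, #2→Elton 2·16=32, #3→Elton 2·13=26, #4→Quay 3·7=21, #5→Quay 8·16=128. Service 233; fixed 103; total 336.
{Elton, Quay, Ashby}: #1→Quay 2·13=26, #2→Elton 2·16=32, #3→Elton 2·13=26, #4→Quay 3·7=21, #5→Ashby 7·16=112. Service 217; fixed 128; total 345.
{Orton, Elton, Quay}: #1→Quay 2·13=26, #2→Elton 2·16=32, #3→Elton 2·13=26, #4→Quay 3·7=21, #5→Quay 8·16=128. Service 233; fixed 131; total 364.
{Orton, Elton, Tring, Quay, Ashby}: service 217 + fixed 194 = 411
No other subset beats 336.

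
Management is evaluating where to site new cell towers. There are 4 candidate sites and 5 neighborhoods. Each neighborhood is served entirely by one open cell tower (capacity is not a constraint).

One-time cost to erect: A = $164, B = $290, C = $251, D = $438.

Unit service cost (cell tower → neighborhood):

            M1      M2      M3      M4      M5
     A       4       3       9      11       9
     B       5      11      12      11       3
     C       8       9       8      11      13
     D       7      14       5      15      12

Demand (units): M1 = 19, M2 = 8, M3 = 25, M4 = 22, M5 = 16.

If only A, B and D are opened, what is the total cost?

Total cost: 1407

Each neighborhood is assigned to its cheapest site among the open ones.
{A, B, D}: M1→A 4·19=76, M2→A 3·8=24, M3→D 5·25=125, M4→A 11·22=242, M5→B 3·16=48. Service 515; fixed 892; total 1407.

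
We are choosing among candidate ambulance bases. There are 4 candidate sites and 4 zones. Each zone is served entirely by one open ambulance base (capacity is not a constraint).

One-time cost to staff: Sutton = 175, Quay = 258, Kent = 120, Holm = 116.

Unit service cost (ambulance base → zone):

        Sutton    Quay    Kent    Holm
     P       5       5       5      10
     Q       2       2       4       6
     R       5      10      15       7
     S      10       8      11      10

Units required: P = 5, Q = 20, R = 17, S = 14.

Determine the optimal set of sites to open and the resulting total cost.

Open Sutton only; minimum total cost 465.

For any fixed open set, each zone goes to its cheapest open site; total = fixed + service.
{Sutton}: P→Sutton 5·5=25, Q→Sutton 2·20=40, R→Sutton 5·17=85, S→Sutton 10·14=140. Service 290; fixed 175; total 465.
{Holm}: service 429 + fixed 116 = 545
{Sutton, Holm}: P→Sutton 5·5=25, Q→Sutton 2·20=40, R→Sutton 5·17=85, S→Sutton 10·14=140. Service 290; fixed 291; total 581.
{Sutton, Quay, Kent, Holm}: service 262 + fixed 669 = 931
No other subset beats 465.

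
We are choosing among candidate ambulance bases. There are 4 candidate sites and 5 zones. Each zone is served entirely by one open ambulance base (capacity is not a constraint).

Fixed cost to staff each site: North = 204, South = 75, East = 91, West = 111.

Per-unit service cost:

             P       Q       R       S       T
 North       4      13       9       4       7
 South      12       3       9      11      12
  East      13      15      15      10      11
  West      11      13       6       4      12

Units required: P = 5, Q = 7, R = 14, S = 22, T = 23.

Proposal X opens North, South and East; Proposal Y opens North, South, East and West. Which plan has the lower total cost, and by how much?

Proposal X: {North, South, East}: P→North 4·5=20, Q→South 3·7=21, R→North 9·14=126, S→North 4·22=88, T→North 7·23=161. Service 416; fixed 370; total 786.
Proposal Y: {North, South, East, West}: P→North 4·5=20, Q→South 3·7=21, R→West 6·14=84, S→North 4·22=88, T→North 7·23=161. Service 374; fixed 481; total 855.
Difference: |786 − 855| = 69.

Proposal X is cheaper by 69.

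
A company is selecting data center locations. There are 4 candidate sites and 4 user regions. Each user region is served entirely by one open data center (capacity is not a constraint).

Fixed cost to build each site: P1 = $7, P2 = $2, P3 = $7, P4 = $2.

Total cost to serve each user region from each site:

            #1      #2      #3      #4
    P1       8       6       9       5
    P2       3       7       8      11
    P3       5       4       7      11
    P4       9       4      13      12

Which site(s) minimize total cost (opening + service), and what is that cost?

Open P2 and P4; minimum total cost 30.

For any fixed open set, each user region goes to its cheapest open site; total = fixed + service.
{P2, P4}: #1→P2 3, #2→P4 4, #3→P2 8, #4→P2 11. Service 26; fixed 4; total 30.
{P1, P2}: service 22 + fixed 9 = 31
{P1, P2, P4}: service 20 + fixed 11 = 31
{P1, P2, P3, P4}: #1→P2 3, #2→P3 4, #3→P3 7, #4→P1 5. Service 19; fixed 18; total 37.
No other subset beats 30.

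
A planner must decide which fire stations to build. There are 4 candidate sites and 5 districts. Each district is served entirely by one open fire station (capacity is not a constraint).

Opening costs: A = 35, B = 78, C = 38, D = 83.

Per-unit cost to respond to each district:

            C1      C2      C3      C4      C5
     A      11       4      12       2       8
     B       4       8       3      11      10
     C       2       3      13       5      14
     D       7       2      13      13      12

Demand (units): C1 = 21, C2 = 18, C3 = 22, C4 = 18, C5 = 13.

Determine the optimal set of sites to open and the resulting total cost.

Open A, B and C; minimum total cost 453.

For any fixed open set, each district goes to its cheapest open site; total = fixed + service.
{A, B, C}: C1→C 2·21=42, C2→C 3·18=54, C3→B 3·22=66, C4→A 2·18=36, C5→A 8·13=104. Service 302; fixed 151; total 453.
{A, B}: service 362 + fixed 113 = 475
{B, C}: service 382 + fixed 116 = 498
{A, B, C, D}: C1→C 2·21=42, C2→D 2·18=36, C3→B 3·22=66, C4→A 2·18=36, C5→A 8·13=104. Service 284; fixed 234; total 518.
No other subset beats 453.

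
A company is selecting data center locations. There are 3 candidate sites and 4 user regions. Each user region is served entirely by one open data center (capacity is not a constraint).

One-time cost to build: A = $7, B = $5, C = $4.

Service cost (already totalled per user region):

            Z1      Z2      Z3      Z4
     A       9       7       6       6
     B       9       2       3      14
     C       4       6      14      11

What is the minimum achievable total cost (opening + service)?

For any fixed open set, each user region goes to its cheapest open site; total = fixed + service.
{B, C}: Z1→C 4, Z2→B 2, Z3→B 3, Z4→C 11. Service 20; fixed 9; total 29.
{A, B, C}: Z1→C 4, Z2→B 2, Z3→B 3, Z4→A 6. Service 15; fixed 16; total 31.
{A, B}: service 20 + fixed 12 = 32
{C}: service 35 + fixed 4 = 39
(All 7 nonempty subsets were checked; B and C is lowest.)

Minimum total cost: 29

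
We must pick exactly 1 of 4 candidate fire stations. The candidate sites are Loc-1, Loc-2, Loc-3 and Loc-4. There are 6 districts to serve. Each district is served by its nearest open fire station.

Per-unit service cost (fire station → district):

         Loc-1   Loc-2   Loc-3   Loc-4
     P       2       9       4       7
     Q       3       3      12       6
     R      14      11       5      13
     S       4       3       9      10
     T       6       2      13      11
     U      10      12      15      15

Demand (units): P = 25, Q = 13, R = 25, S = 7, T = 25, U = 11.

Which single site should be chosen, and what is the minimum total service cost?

Choose Loc-1 only; total service cost 727.

With exactly 1 open, each district uses its cheapest among the chosen.
{Loc-1}: P→Loc-1 2·25=50, Q→Loc-1 3·13=39, R→Loc-1 14·25=350, S→Loc-1 4·7=28, T→Loc-1 6·25=150, U→Loc-1 10·11=110. Service cost 727.
{Loc-2}: service cost 742
{Loc-3}: service cost 934
Among all 4 size-1 choices, {Loc-1} is lowest.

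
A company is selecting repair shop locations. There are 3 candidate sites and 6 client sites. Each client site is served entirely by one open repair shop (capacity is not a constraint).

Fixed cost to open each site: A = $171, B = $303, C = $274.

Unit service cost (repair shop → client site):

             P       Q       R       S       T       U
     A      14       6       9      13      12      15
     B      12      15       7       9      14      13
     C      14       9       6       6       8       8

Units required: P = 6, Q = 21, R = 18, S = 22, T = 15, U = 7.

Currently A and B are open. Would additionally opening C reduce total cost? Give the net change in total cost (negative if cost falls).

No — net change +95 (cost rises by 95).

Current service cost with {A, B}: 793.
Adding C: each client site re-picks its cheapest; new service cost 614, saving 179.
Extra fixed cost: 274. Net change = 274 − 179 = 95.
(Totals: 1267 → 1362.)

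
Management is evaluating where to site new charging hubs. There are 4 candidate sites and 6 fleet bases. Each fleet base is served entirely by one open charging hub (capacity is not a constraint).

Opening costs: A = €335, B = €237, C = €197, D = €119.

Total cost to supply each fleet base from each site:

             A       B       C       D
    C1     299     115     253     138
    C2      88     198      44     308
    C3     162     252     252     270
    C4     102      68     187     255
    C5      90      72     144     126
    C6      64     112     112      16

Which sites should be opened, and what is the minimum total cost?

For any fixed open set, each fleet base goes to its cheapest open site; total = fixed + service.
{A, D}: C1→D 138, C2→A 88, C3→A 162, C4→A 102, C5→A 90, C6→D 16. Service 596; fixed 454; total 1050.
{B}: service 817 + fixed 237 = 1054
{B, D}: C1→B 115, C2→B 198, C3→B 252, C4→B 68, C5→B 72, C6→D 16. Service 721; fixed 356; total 1077.
{A, B, C, D}: service 477 + fixed 888 = 1365
No other subset beats 1050.

Open A and D; minimum total cost 1050.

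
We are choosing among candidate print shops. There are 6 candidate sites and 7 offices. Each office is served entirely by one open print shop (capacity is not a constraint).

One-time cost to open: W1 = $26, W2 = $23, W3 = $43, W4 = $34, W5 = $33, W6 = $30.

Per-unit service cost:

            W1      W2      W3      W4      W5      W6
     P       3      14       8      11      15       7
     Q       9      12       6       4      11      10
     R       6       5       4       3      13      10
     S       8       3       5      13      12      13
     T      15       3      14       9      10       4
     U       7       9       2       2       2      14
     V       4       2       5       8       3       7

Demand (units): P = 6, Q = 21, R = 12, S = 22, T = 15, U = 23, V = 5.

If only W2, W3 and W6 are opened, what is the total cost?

Total cost: 479

Each office is assigned to its cheapest site among the open ones.
{W2, W3, W6}: P→W6 7·6=42, Q→W3 6·21=126, R→W3 4·12=48, S→W2 3·22=66, T→W2 3·15=45, U→W3 2·23=46, V→W2 2·5=10. Service 383; fixed 96; total 479.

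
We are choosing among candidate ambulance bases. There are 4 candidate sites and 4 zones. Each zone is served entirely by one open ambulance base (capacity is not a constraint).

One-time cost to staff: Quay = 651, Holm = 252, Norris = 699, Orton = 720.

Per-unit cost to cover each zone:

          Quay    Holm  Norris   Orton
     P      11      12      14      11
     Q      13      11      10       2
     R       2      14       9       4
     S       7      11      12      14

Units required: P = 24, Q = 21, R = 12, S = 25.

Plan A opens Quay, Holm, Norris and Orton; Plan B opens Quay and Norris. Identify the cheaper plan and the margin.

Plan B is cheaper by 804.

Plan A: {Quay, Holm, Norris, Orton}: P→Quay 11·24=264, Q→Orton 2·21=42, R→Quay 2·12=24, S→Quay 7·25=175. Service 505; fixed 2322; total 2827.
Plan B: {Quay, Norris}: P→Quay 11·24=264, Q→Norris 10·21=210, R→Quay 2·12=24, S→Quay 7·25=175. Service 673; fixed 1350; total 2023.
Difference: |2827 − 2023| = 804.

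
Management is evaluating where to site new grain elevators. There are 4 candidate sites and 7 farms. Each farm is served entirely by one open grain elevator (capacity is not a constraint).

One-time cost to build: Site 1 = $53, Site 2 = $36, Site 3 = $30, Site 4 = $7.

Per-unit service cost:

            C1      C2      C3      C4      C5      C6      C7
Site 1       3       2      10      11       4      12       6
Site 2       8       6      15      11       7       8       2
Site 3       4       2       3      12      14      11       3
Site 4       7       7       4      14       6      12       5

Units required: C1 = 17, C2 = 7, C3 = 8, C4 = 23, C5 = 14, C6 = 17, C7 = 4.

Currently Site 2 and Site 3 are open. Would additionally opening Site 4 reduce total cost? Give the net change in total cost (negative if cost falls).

Yes — net change −7 (cost falls by 7).

Current service cost with {Site 2, Site 3}: 601.
Adding Site 4: each farm re-picks its cheapest; new service cost 587, saving 14.
Extra fixed cost: 7. Net change = 7 − 14 = -7.
(Totals: 667 → 660.)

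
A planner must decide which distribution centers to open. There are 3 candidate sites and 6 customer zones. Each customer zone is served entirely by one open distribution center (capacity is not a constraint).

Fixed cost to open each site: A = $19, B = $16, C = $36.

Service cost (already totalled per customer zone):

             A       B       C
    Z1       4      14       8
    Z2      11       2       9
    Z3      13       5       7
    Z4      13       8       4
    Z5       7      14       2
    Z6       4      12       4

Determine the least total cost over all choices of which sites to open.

For any fixed open set, each customer zone goes to its cheapest open site; total = fixed + service.
{A, B}: Z1→A 4, Z2→B 2, Z3→B 5, Z4→B 8, Z5→A 7, Z6→A 4. Service 30; fixed 35; total 65.
{C}: service 34 + fixed 36 = 70
{A}: Z1→A 4, Z2→A 11, Z3→A 13, Z4→A 13, Z5→A 7, Z6→A 4. Service 52; fixed 19; total 71.
{A, B, C}: Z1→A 4, Z2→B 2, Z3→B 5, Z4→C 4, Z5→C 2, Z6→A 4. Service 21; fixed 71; total 92.
(All 7 nonempty subsets were checked; A and B is lowest.)

Minimum total cost: 65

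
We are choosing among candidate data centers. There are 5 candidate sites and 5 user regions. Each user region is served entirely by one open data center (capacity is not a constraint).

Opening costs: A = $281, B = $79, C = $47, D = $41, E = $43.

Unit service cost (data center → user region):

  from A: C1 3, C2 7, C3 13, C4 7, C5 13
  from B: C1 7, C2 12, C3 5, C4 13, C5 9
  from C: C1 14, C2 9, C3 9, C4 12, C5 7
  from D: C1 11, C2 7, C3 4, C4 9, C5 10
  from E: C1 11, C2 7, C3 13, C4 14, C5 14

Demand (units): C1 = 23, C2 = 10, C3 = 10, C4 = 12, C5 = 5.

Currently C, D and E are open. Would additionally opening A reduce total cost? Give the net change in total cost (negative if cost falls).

Current service cost with {C, D, E}: 506.
Adding A: each user region re-picks its cheapest; new service cost 298, saving 208.
Extra fixed cost: 281. Net change = 281 − 208 = 73.
(Totals: 637 → 710.)

No — net change +73 (cost rises by 73).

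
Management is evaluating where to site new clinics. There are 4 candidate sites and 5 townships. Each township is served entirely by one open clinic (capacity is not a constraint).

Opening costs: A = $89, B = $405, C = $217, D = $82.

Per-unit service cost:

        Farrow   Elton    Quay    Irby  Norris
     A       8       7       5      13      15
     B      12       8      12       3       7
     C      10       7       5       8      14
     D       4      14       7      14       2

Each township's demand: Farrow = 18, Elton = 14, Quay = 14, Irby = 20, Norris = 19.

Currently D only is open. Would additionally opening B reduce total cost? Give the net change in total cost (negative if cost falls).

Current service cost with {D}: 684.
Adding B: each township re-picks its cheapest; new service cost 380, saving 304.
Extra fixed cost: 405. Net change = 405 − 304 = 101.
(Totals: 766 → 867.)

No — net change +101 (cost rises by 101).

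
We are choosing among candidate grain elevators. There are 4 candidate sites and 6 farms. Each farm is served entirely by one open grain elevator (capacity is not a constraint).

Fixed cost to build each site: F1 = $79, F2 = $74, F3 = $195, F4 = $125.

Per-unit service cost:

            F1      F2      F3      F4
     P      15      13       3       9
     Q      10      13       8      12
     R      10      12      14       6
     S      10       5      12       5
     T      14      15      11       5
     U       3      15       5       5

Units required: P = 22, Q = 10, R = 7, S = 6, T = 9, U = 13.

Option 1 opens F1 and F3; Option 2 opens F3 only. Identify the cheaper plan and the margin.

Option 1: {F1, F3}: P→F3 3·22=66, Q→F3 8·10=80, R→F1 10·7=70, S→F1 10·6=60, T→F3 11·9=99, U→F1 3·13=39. Service 414; fixed 274; total 688.
Option 2: {F3}: P→F3 3·22=66, Q→F3 8·10=80, R→F3 14·7=98, S→F3 12·6=72, T→F3 11·9=99, U→F3 5·13=65. Service 480; fixed 195; total 675.
Difference: |688 − 675| = 13.

Option 2 is cheaper by 13.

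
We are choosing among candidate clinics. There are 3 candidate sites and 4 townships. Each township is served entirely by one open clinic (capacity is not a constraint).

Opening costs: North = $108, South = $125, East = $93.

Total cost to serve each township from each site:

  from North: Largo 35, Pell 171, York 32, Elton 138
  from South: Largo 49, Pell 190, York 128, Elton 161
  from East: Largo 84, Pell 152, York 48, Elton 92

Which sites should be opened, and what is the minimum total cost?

Open East only; minimum total cost 469.

For any fixed open set, each township goes to its cheapest open site; total = fixed + service.
{East}: Largo→East 84, Pell→East 152, York→East 48, Elton→East 92. Service 376; fixed 93; total 469.
{North}: Largo→North 35, Pell→North 171, York→North 32, Elton→North 138. Service 376; fixed 108; total 484.
{North, East}: service 311 + fixed 201 = 512
{North, South, East}: service 311 + fixed 326 = 637
No other subset beats 469.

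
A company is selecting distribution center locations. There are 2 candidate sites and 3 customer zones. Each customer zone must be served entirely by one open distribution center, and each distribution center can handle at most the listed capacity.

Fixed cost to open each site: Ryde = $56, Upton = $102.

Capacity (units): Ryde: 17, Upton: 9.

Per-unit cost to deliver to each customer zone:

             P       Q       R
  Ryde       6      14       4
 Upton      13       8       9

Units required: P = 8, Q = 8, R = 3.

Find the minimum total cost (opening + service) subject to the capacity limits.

Minimum total cost: 282

Open {Ryde, Upton}: P→Ryde 6·8=48, Q→Upton 8·8=64, R→Ryde 4·3=12.
Loads: Ryde carries 11/17, Upton carries 8/9. Service 124; fixed 158; total 282.
Next best feasible plan costs 345.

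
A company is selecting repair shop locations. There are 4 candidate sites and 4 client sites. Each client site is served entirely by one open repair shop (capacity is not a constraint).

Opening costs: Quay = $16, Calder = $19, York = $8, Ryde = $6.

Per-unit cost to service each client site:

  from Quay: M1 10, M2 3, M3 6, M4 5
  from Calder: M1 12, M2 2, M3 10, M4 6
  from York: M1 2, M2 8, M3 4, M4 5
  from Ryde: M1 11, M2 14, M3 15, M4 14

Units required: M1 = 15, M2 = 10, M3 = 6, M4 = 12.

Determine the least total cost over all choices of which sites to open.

For any fixed open set, each client site goes to its cheapest open site; total = fixed + service.
{Calder, York}: M1→York 2·15=30, M2→Calder 2·10=20, M3→York 4·6=24, M4→York 5·12=60. Service 134; fixed 27; total 161.
{Calder, York, Ryde}: service 134 + fixed 33 = 167
{Quay, York}: service 144 + fixed 24 = 168
{Quay, Calder, York, Ryde}: service 134 + fixed 49 = 183
(All 15 nonempty subsets were checked; Calder and York is lowest.)

Minimum total cost: 161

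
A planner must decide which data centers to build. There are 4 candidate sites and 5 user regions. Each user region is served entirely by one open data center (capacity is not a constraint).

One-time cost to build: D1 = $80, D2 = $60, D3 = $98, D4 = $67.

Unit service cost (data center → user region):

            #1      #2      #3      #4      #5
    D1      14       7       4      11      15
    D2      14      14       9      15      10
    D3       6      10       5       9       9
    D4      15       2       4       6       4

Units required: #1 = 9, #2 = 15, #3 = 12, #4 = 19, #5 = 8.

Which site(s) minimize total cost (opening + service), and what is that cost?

Open D4 only; minimum total cost 426.

For any fixed open set, each user region goes to its cheapest open site; total = fixed + service.
{D4}: #1→D4 15·9=135, #2→D4 2·15=30, #3→D4 4·12=48, #4→D4 6·19=114, #5→D4 4·8=32. Service 359; fixed 67; total 426.
{D3, D4}: #1→D3 6·9=54, #2→D4 2·15=30, #3→D4 4·12=48, #4→D4 6·19=114, #5→D4 4·8=32. Service 278; fixed 165; total 443.
{D2, D4}: service 350 + fixed 127 = 477
{D1, D2, D3, D4}: #1→D3 6·9=54, #2→D4 2·15=30, #3→D1 4·12=48, #4→D4 6·19=114, #5→D4 4·8=32. Service 278; fixed 305; total 583.
(All 15 nonempty subsets were checked; D4 only is lowest.)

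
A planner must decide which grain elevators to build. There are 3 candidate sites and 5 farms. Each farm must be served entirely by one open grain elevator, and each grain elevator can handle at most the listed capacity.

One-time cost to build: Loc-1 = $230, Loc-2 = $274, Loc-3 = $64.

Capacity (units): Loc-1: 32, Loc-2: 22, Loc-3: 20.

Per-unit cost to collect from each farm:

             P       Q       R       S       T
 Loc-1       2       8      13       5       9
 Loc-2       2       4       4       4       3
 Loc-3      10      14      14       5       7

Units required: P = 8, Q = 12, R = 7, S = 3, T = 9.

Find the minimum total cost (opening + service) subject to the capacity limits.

Open {Loc-2, Loc-3}: P→Loc-3 10·8=80, Q→Loc-2 4·12=48, R→Loc-2 4·7=28, S→Loc-2 4·3=12, T→Loc-3 7·9=63.
Loads: Loc-2 carries 22/22, Loc-3 carries 17/20. Service 231; fixed 338; total 569.
Next best feasible plan costs 572.

Minimum total cost: 569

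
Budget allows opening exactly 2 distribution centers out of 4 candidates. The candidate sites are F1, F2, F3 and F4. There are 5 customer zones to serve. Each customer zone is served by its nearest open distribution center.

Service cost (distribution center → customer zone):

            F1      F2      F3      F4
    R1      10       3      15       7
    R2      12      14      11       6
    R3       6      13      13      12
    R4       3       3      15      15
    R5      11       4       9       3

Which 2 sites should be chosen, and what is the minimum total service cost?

Choose F1 and F4; total service cost 25.

With exactly 2 open, each customer zone uses its cheapest among the chosen.
{F1, F4}: R1→F4 7, R2→F4 6, R3→F1 6, R4→F1 3, R5→F4 3. Service cost 25.
{F2, F4}: service cost 27
{F1, F2}: service cost 28
Among all 6 size-2 choices, {F1, F4} is lowest.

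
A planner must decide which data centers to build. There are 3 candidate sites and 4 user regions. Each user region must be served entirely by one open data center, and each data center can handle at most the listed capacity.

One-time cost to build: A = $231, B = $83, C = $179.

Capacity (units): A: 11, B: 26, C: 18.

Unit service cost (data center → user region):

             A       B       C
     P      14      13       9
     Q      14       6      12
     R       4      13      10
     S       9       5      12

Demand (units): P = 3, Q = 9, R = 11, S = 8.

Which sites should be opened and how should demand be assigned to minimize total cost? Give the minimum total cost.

Minimum total cost: 491

Open {A, B}: P→B 13·3=39, Q→B 6·9=54, R→A 4·11=44, S→B 5·8=40.
Loads: A carries 11/11, B carries 20/26. Service 177; fixed 314; total 491.
Next best feasible plan costs 493.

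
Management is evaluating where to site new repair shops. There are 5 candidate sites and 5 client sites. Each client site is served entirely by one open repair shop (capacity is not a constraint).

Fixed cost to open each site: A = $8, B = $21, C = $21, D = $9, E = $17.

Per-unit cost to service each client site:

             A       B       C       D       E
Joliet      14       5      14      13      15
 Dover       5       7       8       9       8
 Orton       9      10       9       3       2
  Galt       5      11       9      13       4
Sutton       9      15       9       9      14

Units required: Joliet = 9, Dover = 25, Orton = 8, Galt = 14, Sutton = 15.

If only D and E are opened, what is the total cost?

Each client site is assigned to its cheapest site among the open ones.
{D, E}: Joliet→D 13·9=117, Dover→E 8·25=200, Orton→E 2·8=16, Galt→E 4·14=56, Sutton→D 9·15=135. Service 524; fixed 26; total 550.

Total cost: 550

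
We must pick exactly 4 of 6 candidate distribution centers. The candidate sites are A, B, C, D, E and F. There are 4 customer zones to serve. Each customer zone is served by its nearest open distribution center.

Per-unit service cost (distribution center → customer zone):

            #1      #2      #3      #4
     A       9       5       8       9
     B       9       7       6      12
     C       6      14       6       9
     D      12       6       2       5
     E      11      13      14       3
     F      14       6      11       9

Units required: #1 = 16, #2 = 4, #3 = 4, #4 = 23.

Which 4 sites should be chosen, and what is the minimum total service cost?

With exactly 4 open, each customer zone uses its cheapest among the chosen.
{A, C, D, E}: #1→C 6·16=96, #2→A 5·4=20, #3→D 2·4=8, #4→E 3·23=69. Service cost 193.
{B, C, D, E}: service cost 197
{C, D, E, F}: service cost 197
Among all 15 size-4 choices, {A, C, D, E} is lowest.

Choose A, C, D and E; total service cost 193.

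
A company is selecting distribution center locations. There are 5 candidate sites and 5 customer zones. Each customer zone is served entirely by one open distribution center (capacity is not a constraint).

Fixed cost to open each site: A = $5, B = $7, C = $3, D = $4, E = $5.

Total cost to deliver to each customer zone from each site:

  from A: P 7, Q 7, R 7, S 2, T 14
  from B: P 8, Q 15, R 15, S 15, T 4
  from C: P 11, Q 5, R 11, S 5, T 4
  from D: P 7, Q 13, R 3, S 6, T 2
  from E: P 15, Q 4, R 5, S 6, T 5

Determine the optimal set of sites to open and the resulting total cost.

Open C and D; minimum total cost 29.

For any fixed open set, each customer zone goes to its cheapest open site; total = fixed + service.
{C, D}: P→D 7, Q→C 5, R→D 3, S→C 5, T→D 2. Service 22; fixed 7; total 29.
{A, D}: service 21 + fixed 9 = 30
{A, C, D}: service 19 + fixed 12 = 31
{A, B, C, D, E}: P→A 7, Q→E 4, R→D 3, S→A 2, T→D 2. Service 18; fixed 24; total 42.
No other subset beats 29.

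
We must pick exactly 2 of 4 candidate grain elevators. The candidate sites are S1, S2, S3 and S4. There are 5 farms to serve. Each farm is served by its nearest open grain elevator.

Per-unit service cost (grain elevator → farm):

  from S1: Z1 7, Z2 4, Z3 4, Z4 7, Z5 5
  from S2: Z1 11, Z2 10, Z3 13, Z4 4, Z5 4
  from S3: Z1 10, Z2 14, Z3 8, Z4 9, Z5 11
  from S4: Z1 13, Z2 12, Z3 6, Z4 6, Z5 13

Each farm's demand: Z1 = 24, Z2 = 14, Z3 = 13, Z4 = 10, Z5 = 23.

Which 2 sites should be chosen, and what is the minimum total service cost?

Choose S1 and S2; total service cost 408.

With exactly 2 open, each farm uses its cheapest among the chosen.
{S1, S2}: Z1→S1 7·24=168, Z2→S1 4·14=56, Z3→S1 4·13=52, Z4→S2 4·10=40, Z5→S2 4·23=92. Service cost 408.
{S1, S4}: service cost 451
{S1, S3}: service cost 461
Among all 6 size-2 choices, {S1, S2} is lowest.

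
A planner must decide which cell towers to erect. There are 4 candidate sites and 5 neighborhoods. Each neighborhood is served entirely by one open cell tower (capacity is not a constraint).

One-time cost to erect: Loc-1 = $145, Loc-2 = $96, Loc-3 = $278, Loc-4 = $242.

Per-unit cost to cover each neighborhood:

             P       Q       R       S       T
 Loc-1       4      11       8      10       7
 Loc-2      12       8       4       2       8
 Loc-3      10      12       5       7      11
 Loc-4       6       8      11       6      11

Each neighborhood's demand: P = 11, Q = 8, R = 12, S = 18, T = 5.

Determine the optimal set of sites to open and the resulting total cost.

For any fixed open set, each neighborhood goes to its cheapest open site; total = fixed + service.
{Loc-2}: P→Loc-2 12·11=132, Q→Loc-2 8·8=64, R→Loc-2 4·12=48, S→Loc-2 2·18=36, T→Loc-2 8·5=40. Service 320; fixed 96; total 416.
{Loc-1, Loc-2}: service 227 + fixed 241 = 468
{Loc-1}: service 443 + fixed 145 = 588
{Loc-1, Loc-2, Loc-3, Loc-4}: service 227 + fixed 761 = 988
No other subset beats 416.

Open Loc-2 only; minimum total cost 416.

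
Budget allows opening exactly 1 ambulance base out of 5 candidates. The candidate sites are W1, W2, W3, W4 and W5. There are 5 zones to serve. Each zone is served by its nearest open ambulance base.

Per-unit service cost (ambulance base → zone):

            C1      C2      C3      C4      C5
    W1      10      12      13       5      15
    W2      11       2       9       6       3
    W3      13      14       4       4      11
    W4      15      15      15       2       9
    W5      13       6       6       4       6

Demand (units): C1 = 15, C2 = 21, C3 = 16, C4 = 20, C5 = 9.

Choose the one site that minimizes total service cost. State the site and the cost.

With exactly 1 open, each zone uses its cheapest among the chosen.
{W2}: C1→W2 11·15=165, C2→W2 2·21=42, C3→W2 9·16=144, C4→W2 6·20=120, C5→W2 3·9=27. Service cost 498.
{W5}: service cost 551
{W3}: service cost 732
Among all 5 size-1 choices, {W2} is lowest.

Choose W2 only; total service cost 498.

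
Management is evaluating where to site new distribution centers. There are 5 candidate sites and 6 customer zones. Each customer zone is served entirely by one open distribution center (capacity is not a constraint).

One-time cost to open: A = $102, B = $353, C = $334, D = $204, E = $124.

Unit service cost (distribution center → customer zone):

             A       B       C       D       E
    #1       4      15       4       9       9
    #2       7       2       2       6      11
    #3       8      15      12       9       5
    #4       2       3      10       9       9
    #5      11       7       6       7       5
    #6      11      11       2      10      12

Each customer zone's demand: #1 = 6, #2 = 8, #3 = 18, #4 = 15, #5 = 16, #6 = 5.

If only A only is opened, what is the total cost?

Total cost: 587

Each customer zone is assigned to its cheapest site among the open ones.
{A}: #1→A 4·6=24, #2→A 7·8=56, #3→A 8·18=144, #4→A 2·15=30, #5→A 11·16=176, #6→A 11·5=55. Service 485; fixed 102; total 587.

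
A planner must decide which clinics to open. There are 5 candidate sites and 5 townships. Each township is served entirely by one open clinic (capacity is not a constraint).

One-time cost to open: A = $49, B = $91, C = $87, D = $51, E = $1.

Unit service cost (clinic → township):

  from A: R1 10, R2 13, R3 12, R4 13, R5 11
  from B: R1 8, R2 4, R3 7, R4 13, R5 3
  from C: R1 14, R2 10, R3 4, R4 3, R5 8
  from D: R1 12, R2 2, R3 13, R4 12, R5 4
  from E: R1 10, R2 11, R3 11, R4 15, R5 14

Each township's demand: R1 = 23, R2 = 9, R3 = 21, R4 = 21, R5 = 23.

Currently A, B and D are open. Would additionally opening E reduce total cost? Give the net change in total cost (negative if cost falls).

Current service cost with {A, B, D}: 670.
Adding E: each township re-picks its cheapest; new service cost 670, saving 0.
Extra fixed cost: 1. Net change = 1 − 0 = 1.
(Totals: 861 → 862.)

No — net change +1 (cost rises by 1).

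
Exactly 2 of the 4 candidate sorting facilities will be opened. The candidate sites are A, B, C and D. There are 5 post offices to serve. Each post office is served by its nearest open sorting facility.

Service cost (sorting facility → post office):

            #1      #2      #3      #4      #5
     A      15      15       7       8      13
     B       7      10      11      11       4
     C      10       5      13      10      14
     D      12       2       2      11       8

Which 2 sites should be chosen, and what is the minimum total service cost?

With exactly 2 open, each post office uses its cheapest among the chosen.
{B, D}: #1→B 7, #2→D 2, #3→D 2, #4→B 11, #5→B 4. Service cost 26.
{A, D}: service cost 32
{C, D}: service cost 32
Among all 6 size-2 choices, {B, D} is lowest.

Choose B and D; total service cost 26.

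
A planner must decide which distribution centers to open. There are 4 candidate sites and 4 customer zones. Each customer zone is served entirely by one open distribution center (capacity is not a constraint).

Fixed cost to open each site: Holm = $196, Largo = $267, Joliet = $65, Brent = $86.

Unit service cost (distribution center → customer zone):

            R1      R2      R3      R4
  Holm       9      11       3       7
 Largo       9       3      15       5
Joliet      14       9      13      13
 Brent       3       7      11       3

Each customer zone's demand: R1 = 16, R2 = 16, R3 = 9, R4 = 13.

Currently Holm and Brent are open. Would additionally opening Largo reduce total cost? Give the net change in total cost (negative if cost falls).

No — net change +203 (cost rises by 203).

Current service cost with {Holm, Brent}: 226.
Adding Largo: each customer zone re-picks its cheapest; new service cost 162, saving 64.
Extra fixed cost: 267. Net change = 267 − 64 = 203.
(Totals: 508 → 711.)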